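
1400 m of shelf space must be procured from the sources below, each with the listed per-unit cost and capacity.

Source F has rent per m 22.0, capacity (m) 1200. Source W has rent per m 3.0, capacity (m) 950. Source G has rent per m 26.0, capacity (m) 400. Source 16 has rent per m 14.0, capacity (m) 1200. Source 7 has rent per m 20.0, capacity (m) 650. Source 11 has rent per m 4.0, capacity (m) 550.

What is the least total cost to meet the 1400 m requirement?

Fill from the cheapest source first.
Source W (3.0): use full 950 — 450 m to go.
Take 450 from Source 11 at 4.0 to finish.
Source 16, Source 7, Source F, Source G: unused.
Cost = 950×3.0 + 450×4.0 = 4650.

4650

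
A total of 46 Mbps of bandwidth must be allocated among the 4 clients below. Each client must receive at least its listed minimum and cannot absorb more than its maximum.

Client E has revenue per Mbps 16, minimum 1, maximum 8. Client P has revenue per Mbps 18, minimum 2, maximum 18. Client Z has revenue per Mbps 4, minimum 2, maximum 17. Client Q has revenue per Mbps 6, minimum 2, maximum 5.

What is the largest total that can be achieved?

Meeting every minimum uses 1+2+2+2 = 7 Mbps, leaving 39.
Highest revenue per Mbps first: Client P 18 > Client E 16 > Client Q 6 > Client Z 4.
Client P: +16 to 18 (cap) — 23 left.
Client E: +7 to 8 (cap) — 16 left.
Client Q: +3 to 5 (cap) — 13 left.
Client Z has room for 15 more but only 13 remain, so it gets 15.
Total = 16×8 + 18×18 + 4×15 + 6×5 = 542.

542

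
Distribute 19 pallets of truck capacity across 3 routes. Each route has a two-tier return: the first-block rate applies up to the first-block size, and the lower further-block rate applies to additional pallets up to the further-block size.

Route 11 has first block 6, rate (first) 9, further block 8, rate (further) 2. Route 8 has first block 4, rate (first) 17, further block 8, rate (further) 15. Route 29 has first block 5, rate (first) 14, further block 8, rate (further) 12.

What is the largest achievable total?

282

Order all 6 blocks by rate: Route 8/T1 17 > Route 8/T2 15 > Route 29/T1 14 > Route 29/T2 12 > Route 11/T1 9 > Route 11/T2 2.
Route 8 T1 at 17: fill all 4 → 15 left.
Route 8/T2 (15): +8 → 7 left.
Route 29/T1 (14): +5 → 2 left.
Route 29/T2: +2 of 8 at 12; pool empty.
Total = 17×4 + 15×8 + 14×5 + 12×2 = 282.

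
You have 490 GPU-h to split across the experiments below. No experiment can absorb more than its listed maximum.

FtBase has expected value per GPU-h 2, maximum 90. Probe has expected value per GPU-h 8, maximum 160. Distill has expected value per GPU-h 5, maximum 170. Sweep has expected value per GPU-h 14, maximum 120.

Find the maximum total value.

3890

Highest expected value per GPU-h first: Sweep 14 > Probe 8 > Distill 5 > FtBase 2.
Give Sweep 120 to hit its cap of 120 ; 370 left.
Probe takes 160 to reach its cap of 160 ; 210 left.
Distill takes 170 to reach its cap of 170 ; 40 left.
FtBase: +40 (room for 90) → 40. Pool exhausted.
Total = 2×40 + 8×160 + 5×170 + 14×120 = 3890.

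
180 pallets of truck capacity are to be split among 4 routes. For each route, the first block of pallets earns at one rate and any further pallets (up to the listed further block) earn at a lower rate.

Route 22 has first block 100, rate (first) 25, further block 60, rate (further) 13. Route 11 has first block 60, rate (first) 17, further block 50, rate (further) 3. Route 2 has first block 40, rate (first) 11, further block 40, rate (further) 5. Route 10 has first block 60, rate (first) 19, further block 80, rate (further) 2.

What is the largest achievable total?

3980

Treat each block as its own option and order by rate: Route 22/T1 25 > Route 10/T1 19 > Route 11/T1 17 > Route 22/T2 13 > Route 2/T1 11 > Route 2/T2 5 > Route 11/T2 3 > Route 10/T2 2.
Fill Route 22 T1 block (100 at 25) ; 80 left.
Fill Route 10 T1 block (60 at 19) ; 20 left.
Route 11 T1 at 17: only 20 left, fill 20.
Total = 25×100 + 19×60 + 17×20 = 3980.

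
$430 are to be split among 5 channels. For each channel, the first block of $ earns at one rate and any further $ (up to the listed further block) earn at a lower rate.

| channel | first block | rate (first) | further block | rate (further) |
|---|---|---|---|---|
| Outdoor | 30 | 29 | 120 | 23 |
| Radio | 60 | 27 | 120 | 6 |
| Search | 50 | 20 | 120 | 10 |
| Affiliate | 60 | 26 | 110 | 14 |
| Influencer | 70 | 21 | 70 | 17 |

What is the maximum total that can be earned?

9960

Rank every tier by rate: Outdoor/T1 29 > Radio/T1 27 > Affiliate/T1 26 > Outdoor/T2 23 > Influencer/T1 21 > Search/T1 20 > Influencer/T2 17 > Affiliate/T2 14 > Search/T2 10 > Radio/T2 6.
Outdoor T1 at 29: fill all 30 ; 400 left.
Radio/T1 (27): +60 ; 340 left.
Fill Affiliate T1 block (60 at 26) ; 280 left.
Outdoor/T2 (23): +120 ; 160 left.
Fill Influencer T1 block (70 at 21) ; 90 left.
Fill Search T1 block (50 at 20) ; 40 left.
40 remain; put them into Influencer T2 at 17.
Total = 29×30 + 27×60 + 26×60 + 23×120 + 21×70 + 20×50 + 17×40 = 9960.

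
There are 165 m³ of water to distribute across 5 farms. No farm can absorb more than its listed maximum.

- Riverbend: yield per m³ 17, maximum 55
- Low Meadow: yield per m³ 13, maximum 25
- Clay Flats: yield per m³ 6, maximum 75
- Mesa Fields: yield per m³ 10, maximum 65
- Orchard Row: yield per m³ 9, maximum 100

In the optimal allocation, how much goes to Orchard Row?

20

Highest yield per m³ first: Riverbend 17 > Low Meadow 13 > Mesa Fields 10 > Orchard Row 9 > Clay Flats 6.
Riverbend: +55 to 55 (cap) ; 110 left.
Low Meadow takes 25 to reach its cap of 25 ; 85 left.
Mesa Fields: +65 to 65 (cap) ; 20 left.
Orchard Row has room for 100 but only 20 remain, so it gets 20.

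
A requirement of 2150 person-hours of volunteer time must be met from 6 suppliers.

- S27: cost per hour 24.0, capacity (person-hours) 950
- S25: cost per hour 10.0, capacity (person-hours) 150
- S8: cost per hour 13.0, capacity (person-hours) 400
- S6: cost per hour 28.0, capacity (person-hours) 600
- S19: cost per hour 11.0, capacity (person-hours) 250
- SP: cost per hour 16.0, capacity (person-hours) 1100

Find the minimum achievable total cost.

Cheapest first:
S25 (10.0): use full 150 → 2000 person-hours to go.
S19 (11.0): use full 250 → 1750 person-hours to go.
S8 at 13.0: take all 400 person-hours → 1350 still needed.
SP (16.0): use full 1100 → 250 person-hours to go.
S27 (24.0): take the remaining 250 → done.
S6: unused.
Cost = 150×10.0 + 250×11.0 + 400×13.0 + 1100×16.0 + 250×24.0 = 33050.

33050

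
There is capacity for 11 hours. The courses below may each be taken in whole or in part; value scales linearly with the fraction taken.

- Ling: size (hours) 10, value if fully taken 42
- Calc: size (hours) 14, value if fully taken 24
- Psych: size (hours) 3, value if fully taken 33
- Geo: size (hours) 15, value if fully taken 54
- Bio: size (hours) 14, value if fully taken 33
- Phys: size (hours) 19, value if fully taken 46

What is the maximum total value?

Rank by value-to-size ratio: Psych 33/3≈11, Ling 42/10≈4.2, Geo 54/15≈3.6, Phys 46/19≈2.42, Bio 33/14≈2.36, Calc 24/14≈1.71.
All 3 hours of Psych fit (value 33) ; 8 remain.
Only 8 hours remain; take 8/10 of Ling for value 42×8/10 = 33.6.
Total value = 66.6.

66.6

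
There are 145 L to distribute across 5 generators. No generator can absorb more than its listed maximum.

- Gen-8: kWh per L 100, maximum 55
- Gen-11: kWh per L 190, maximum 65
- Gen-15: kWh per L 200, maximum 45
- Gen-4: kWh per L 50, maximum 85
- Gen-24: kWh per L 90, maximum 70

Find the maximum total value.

24850

Order the generators by kWh per L: Gen-15 200 > Gen-11 190 > Gen-8 100 > Gen-24 90 > Gen-4 50.
Gen-15: +45 to 45 (cap) → 100 left.
Gen-11 takes 65 to reach its cap of 65 → 35 left.
Gen-8: +35 (room for 55) → 35. Pool exhausted.
Total = 100×35 + 190×65 + 200×45 = 24850.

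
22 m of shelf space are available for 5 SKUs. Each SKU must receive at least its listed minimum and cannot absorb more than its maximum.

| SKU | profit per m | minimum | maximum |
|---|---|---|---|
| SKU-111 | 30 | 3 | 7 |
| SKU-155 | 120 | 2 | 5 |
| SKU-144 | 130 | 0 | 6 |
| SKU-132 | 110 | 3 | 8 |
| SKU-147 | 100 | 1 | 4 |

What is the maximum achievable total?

2340

Meeting every minimum uses 3+2+0+3+1 = 9 m, leaving 13.
Highest profit per m first: SKU-144 130 > SKU-155 120 > SKU-132 110 > SKU-147 100 > SKU-111 30.
Give SKU-144 6 more to hit its cap of 6 ; 7 left.
Give SKU-155 3 more to hit its cap of 5 ; 4 left.
Only 4 left; SKU-132 takes them to reach 7.
Total = 30×3 + 120×5 + 130×6 + 110×7 + 100×1 = 2340.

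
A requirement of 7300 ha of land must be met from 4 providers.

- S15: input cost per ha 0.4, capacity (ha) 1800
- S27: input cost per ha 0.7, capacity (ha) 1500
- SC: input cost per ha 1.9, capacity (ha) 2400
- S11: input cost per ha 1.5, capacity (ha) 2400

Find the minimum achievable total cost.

Use providers in increasing cost order.
S15 at 0.4: take all 1800 ha → 5500 still needed.
S27 at 0.7: take all 1500 ha → 4000 still needed.
S11 (1.5): use full 2400 → 1600 ha to go.
SC (1.9): take the remaining 1600 → done.
Cost = 1800×0.4 + 1500×0.7 + 2400×1.5 + 1600×1.9 = 8410.

8410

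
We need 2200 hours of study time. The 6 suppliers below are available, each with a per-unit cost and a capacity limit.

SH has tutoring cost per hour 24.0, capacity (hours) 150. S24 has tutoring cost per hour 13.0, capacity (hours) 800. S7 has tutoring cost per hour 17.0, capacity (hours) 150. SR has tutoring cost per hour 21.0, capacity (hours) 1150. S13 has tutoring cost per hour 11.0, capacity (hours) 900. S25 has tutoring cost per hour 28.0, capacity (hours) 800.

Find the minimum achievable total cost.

Use suppliers in increasing cost order.
Take 900 from S13 at 11.0 — need 1300 more.
S24 at 13.0: take all 800 hours — 500 still needed.
Take 150 from S7 at 17.0 — need 350 more.
SR at 21.0: take 350 of its 1150 — requirement met.
SH, S25: unused.
Cost = 900×11.0 + 800×13.0 + 150×17.0 + 350×21.0 = 30200.

30200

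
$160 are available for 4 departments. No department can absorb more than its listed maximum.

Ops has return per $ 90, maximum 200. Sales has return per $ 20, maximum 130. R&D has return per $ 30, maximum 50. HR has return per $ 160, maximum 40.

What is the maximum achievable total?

17200

Rank by return per $: HR 160 > Ops 90 > R&D 30 > Sales 20.
HR: +40 to 40 (cap) → 120 left.
Ops has room for 200 but only 120 remain, so it gets 120.
Total = 90×120 + 160×40 = 17200.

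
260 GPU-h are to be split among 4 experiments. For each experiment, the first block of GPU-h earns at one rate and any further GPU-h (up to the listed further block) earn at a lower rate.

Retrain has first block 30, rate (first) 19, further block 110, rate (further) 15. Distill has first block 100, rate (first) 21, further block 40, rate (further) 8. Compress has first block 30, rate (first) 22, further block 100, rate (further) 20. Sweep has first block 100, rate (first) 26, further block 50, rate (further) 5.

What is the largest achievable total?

Rank every tier by rate: Sweep/T1 26 > Compress/T1 22 > Distill/T1 21 > Compress/T2 20 > Retrain/T1 19 > Retrain/T2 15 > Distill/T2 8 > Sweep/T2 5.
Fill Sweep T1 block (100 at 26) — 160 left.
Fill Compress T1 block (30 at 22) — 130 left.
Distill T1 at 21: fill all 100 — 30 left.
30 remain; put them into Compress T2 at 20.
Total = 26×100 + 22×30 + 21×100 + 20×30 = 5960.

5960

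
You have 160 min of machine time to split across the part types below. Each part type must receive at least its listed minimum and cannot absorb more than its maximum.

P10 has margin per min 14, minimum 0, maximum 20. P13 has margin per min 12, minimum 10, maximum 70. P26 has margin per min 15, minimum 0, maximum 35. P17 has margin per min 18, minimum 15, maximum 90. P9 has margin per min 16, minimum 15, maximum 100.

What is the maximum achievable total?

2700

Meeting every minimum uses 0+10+0+15+15 = 40 min, leaving 120.
Rank by margin per min: P17 18 > P9 16 > P26 15 > P10 14 > P13 12.
P17 takes 75 more to reach its cap of 90 ; 45 left.
P9: +45 (room for 85) → 60. Pool exhausted.
Total = 12×10 + 18×90 + 16×60 = 2700.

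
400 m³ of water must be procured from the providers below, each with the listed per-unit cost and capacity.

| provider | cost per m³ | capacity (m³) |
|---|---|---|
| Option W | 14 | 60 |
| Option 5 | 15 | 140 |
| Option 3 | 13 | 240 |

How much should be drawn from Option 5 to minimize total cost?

100

Use providers in increasing cost order.
Option 3 (13): use full 240 → 160 m³ to go.
Option W (14): use full 60 → 100 m³ to go.
Option 5 at 15: take 100 of its 140 → requirement met.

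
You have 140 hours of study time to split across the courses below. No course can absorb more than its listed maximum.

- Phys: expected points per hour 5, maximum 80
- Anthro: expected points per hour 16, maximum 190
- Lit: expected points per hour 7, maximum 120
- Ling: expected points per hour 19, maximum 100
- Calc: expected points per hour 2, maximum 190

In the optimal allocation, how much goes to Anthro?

40

Rank by expected points per hour: Ling 19 > Anthro 16 > Lit 7 > Phys 5 > Calc 2.
Ling: +100 to 100 (cap) — 40 left.
Anthro has room for 190 but only 40 remain, so it gets 40.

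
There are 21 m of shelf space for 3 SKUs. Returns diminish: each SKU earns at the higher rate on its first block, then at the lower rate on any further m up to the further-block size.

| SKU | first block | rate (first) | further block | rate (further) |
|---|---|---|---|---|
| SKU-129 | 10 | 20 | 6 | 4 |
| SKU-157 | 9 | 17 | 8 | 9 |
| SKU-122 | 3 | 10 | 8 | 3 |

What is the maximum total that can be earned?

373

Rank every tier by rate: SKU-129/T1 20 > SKU-157/T1 17 > SKU-122/T1 10 > SKU-157/T2 9 > SKU-129/T2 4 > SKU-122/T2 3.
SKU-129 T1 at 20: fill all 10 — 11 left.
Fill SKU-157 T1 block (9 at 17) — 2 left.
SKU-122 T1 at 10: only 2 left, fill 2.
Total = 20×10 + 17×9 + 10×2 = 373.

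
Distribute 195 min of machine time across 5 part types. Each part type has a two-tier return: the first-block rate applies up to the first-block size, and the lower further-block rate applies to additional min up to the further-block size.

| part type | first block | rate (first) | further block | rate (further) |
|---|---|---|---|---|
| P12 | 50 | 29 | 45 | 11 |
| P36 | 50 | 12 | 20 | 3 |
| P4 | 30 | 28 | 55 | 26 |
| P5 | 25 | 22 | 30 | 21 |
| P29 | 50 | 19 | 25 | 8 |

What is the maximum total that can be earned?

4995

Rank every tier by rate: P12/first 29 > P4/first 28 > P4/second 26 > P5/first 22 > P5/second 21 > P29/first 19 > P36/first 12 > P12/second 11 > P29/second 8 > P36/second 3.
P12 first at 29: fill all 50 — 145 left.
Fill P4 first block (30 at 28) — 115 left.
P4/second (26): +55 — 60 left.
P5 first at 22: fill all 25 — 35 left.
P5/second (21): +30 — 5 left.
5 remain; put them into P29 first at 19.
Total = 29×50 + 28×30 + 26×55 + 22×25 + 21×30 + 19×5 = 4995.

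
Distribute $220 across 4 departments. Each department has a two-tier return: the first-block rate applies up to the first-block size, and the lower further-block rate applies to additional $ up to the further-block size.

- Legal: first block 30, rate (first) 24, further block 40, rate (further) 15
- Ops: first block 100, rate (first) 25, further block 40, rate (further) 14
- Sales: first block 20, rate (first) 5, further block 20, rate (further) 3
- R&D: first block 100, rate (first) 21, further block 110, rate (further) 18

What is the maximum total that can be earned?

5110

Treat each block as its own option and order by rate: Ops/first 25 > Legal/first 24 > R&D/first 21 > R&D/second 18 > Legal/second 15 > Ops/second 14 > Sales/first 5 > Sales/second 3.
Ops first at 25: fill all 100 ; 120 left.
Legal first at 24: fill all 30 ; 90 left.
R&D first at 21: only 90 left, fill 90.
Total = 25×100 + 24×30 + 21×90 = 5110.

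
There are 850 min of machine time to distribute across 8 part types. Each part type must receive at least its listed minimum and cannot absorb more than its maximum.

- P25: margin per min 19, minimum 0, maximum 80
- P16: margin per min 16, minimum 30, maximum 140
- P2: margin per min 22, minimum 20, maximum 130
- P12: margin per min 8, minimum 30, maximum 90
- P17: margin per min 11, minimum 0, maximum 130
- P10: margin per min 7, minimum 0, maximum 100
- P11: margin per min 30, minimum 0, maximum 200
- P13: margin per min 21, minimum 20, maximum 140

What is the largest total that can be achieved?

17230

Meeting every minimum uses 0+30+20+30+0+0+0+20 = 100 min, leaving 750.
Rank by margin per min: P11 30 > P2 22 > P13 21 > P25 19 > P16 16 > P17 11 > P12 8 > P10 7.
Give P11 200 more to hit its cap of 200 — 550 left.
P2 takes 110 more to reach its cap of 130 — 440 left.
Give P13 120 more to hit its cap of 140 — 320 left.
P25 takes 80 more to reach its cap of 80 — 240 left.
P16 takes 110 more to reach its cap of 140 — 130 left.
P17: +130 to 130 (cap) — 0 left.
Total = 19×80 + 16×140 + 22×130 + 8×30 + 11×130 + 30×200 + 21×140 = 17230.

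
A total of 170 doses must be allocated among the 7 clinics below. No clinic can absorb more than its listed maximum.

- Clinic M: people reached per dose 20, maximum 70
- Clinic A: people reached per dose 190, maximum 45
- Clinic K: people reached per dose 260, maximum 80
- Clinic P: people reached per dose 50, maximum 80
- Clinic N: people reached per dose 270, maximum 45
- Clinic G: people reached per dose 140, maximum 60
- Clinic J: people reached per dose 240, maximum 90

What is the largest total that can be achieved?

Rank by people reached per dose: Clinic N 270 > Clinic K 260 > Clinic J 240 > Clinic A 190 > Clinic G 140 > Clinic P 50 > Clinic M 20.
Clinic N: +45 to 45 (cap) — 125 left.
Clinic K: +80 to 80 (cap) — 45 left.
Clinic J: +45 (room for 90) → 45. Pool exhausted.
Total = 260×80 + 270×45 + 240×45 = 43750.

43750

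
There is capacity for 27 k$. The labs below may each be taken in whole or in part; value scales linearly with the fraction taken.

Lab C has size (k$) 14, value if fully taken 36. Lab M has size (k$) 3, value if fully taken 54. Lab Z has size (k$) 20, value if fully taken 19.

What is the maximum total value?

99.5

Sort by value density: Lab M 54/3≈18, Lab C 36/14≈2.57, Lab Z 19/20≈0.95.
Lab M: take in full, 3 k$ for value 54 ; 24 left.
All 14 k$ of Lab C fit (value 36) ; 10 remain.
Only 10 k$ remain; take 10/20 of Lab Z for value 19×10/20 = 9.5.
Total value = 99.5.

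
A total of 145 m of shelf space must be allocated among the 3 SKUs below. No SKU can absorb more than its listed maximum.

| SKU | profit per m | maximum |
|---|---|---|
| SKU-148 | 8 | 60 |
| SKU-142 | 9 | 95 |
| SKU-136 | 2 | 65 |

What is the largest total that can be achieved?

1255

Highest profit per m first: SKU-142 9 > SKU-148 8 > SKU-136 2.
Give SKU-142 95 to hit its cap of 95 ; 50 left.
SKU-148: +50 (room for 60) → 50. Pool exhausted.
Total = 8×50 + 9×95 = 1255.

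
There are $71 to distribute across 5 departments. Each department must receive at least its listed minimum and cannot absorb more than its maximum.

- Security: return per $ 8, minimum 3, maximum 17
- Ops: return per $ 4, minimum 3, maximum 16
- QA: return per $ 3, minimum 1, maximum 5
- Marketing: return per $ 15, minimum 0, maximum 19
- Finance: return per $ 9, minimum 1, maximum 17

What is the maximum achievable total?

644

Meeting every minimum uses 3+3+1+0+1 = 8 $, leaving 63.
Rank by return per $: Marketing 15 > Finance 9 > Security 8 > Ops 4 > QA 3.
Marketing: +19 to 19 (cap) — 44 left.
Finance: +16 to 17 (cap) — 28 left.
Security: +14 to 17 (cap) — 14 left.
Give Ops 13 more to hit its cap of 16 — 1 left.
QA: +1 (room for 4) → 2. Pool exhausted.
Total = 8×17 + 4×16 + 3×2 + 15×19 + 9×17 = 644.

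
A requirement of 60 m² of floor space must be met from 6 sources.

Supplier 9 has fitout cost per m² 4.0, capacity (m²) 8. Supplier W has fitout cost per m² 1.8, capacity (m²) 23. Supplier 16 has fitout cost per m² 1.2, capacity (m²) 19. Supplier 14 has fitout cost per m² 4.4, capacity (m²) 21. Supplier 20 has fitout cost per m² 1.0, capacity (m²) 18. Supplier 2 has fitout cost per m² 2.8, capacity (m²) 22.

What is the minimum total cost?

82.2

Fill from the cheapest source first.
Take 18 from Supplier 20 at 1.0 — need 42 more.
Supplier 16 (1.2): use full 19 — 23 m² to go.
Take 23 from Supplier W at 1.8 — need 0 more.
Supplier 2, Supplier 9, Supplier 14: unused.
Cost = 18×1.0 + 19×1.2 + 23×1.8 = 82.2.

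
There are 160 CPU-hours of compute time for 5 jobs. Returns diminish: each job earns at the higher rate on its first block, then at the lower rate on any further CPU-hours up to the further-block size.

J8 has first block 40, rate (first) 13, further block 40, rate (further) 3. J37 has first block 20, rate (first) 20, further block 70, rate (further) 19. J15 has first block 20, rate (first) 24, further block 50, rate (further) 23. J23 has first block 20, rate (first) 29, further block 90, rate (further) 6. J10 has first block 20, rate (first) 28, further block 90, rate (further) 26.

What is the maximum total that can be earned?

4190

Treat each block as its own option and order by rate: J23/T1 29 > J10/T1 28 > J10/T2 26 > J15/T1 24 > J15/T2 23 > J37/T1 20 > J37/T2 19 > J8/T1 13 > J23/T2 6 > J8/T2 3.
Fill J23 T1 block (20 at 29) ; 140 left.
J10/T1 (28): +20 ; 120 left.
Fill J10 T2 block (90 at 26) ; 30 left.
J15 T1 at 24: fill all 20 ; 10 left.
J15 T2 at 23: only 10 left, fill 10.
Total = 29×20 + 28×20 + 26×90 + 24×20 + 23×10 = 4190.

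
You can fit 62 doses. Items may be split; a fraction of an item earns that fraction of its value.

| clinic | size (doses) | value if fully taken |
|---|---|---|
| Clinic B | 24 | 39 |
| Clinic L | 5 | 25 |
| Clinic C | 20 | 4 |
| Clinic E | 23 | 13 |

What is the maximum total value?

79

Sort by value density: Clinic L 25/5≈5, Clinic B 39/24≈1.62, Clinic E 13/23≈0.565, Clinic C 4/20≈0.2.
Clinic L: take in full, 5 doses for value 25 — 57 left.
Take all of Clinic B (24 doses, value 39) — 33 doses left.
Clinic E: take in full, 23 doses for value 13 — 10 left.
Only 10 doses remain; take 10/20 of Clinic C for value 4×10/20 = 2.
Total value = 79.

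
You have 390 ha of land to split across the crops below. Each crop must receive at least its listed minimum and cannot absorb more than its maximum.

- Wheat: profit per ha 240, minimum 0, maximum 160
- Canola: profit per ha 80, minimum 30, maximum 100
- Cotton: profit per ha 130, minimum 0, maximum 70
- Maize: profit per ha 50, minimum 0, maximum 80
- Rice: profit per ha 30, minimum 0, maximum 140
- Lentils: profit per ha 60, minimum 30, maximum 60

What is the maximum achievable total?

59100

Meeting every minimum uses 0+30+0+0+0+30 = 60 ha, leaving 330.
Order the crops by profit per ha: Wheat 240 > Cotton 130 > Canola 80 > Lentils 60 > Maize 50 > Rice 30.
Wheat: +160 to 160 (cap) — 170 left.
Cotton takes 70 more to reach its cap of 70 — 100 left.
Give Canola 70 more to hit its cap of 100 — 30 left.
Lentils takes 30 more to reach its cap of 60 — 0 left.
Total = 240×160 + 80×100 + 130×70 + 60×60 = 59100.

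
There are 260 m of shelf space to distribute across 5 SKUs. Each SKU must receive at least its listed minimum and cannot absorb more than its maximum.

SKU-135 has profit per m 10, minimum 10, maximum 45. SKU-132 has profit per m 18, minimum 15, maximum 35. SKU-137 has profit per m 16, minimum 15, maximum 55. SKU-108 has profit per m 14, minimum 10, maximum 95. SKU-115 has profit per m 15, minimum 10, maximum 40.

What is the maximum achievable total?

Meeting every minimum uses 10+15+15+10+10 = 60 m, leaving 200.
Highest profit per m first: SKU-132 18 > SKU-137 16 > SKU-115 15 > SKU-108 14 > SKU-135 10.
SKU-132: +20 to 35 (cap) → 180 left.
Give SKU-137 40 more to hit its cap of 55 → 140 left.
SKU-115: +30 to 40 (cap) → 110 left.
SKU-108 takes 85 more to reach its cap of 95 → 25 left.
SKU-135 has room for 35 more but only 25 remain, so it gets 35.
Total = 10×35 + 18×35 + 16×55 + 14×95 + 15×40 = 3790.

3790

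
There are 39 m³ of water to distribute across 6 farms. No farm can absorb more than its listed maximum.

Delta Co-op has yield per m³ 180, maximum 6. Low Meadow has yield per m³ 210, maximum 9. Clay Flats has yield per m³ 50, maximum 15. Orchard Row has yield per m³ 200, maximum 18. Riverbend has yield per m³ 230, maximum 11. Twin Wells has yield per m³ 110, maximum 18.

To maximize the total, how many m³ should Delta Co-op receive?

1

Order the farms by yield per m³: Riverbend 230 > Low Meadow 210 > Orchard Row 200 > Delta Co-op 180 > Twin Wells 110 > Clay Flats 50.
Riverbend: +11 to 11 (cap) — 28 left.
Give Low Meadow 9 to hit its cap of 9 — 19 left.
Orchard Row takes 18 to reach its cap of 18 — 1 left.
Delta Co-op has room for 6 but only 1 remain, so it gets 1.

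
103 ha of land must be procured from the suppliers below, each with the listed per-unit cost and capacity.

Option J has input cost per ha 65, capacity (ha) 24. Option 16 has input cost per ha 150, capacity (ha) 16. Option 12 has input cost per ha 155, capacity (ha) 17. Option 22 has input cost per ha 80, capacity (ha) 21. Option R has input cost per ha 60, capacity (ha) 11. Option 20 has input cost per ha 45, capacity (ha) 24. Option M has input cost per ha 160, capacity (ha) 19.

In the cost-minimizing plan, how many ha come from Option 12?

Cheapest first:
Take 24 from Option 20 at 45 — need 79 more.
Option R (60): use full 11 — 68 ha to go.
Option J at 65: take all 24 ha — 44 still needed.
Take 21 from Option 22 at 80 — need 23 more.
Option 16 (150): use full 16 — 7 ha to go.
Option 12 (155): take the remaining 7 — done.
Option M: unused.

7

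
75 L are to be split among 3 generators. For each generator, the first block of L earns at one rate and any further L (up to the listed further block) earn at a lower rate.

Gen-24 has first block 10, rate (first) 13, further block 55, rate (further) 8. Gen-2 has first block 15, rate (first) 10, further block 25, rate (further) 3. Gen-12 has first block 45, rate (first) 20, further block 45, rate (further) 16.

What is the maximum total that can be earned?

Treat each block as its own option and order by rate: Gen-12/T1 20 > Gen-12/T2 16 > Gen-24/T1 13 > Gen-2/T1 10 > Gen-24/T2 8 > Gen-2/T2 3.
Gen-12 T1 at 20: fill all 45 — 30 left.
30 remain; put them into Gen-12 T2 at 16.
Total = 20×45 + 16×30 = 1380.

1380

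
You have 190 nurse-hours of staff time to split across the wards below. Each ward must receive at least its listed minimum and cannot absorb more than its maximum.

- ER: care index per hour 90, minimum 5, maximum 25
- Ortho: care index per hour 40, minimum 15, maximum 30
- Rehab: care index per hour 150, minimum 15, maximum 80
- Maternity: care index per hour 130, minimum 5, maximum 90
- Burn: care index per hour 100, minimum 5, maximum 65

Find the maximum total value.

Meeting every minimum uses 5+15+15+5+5 = 45 nurse-hours, leaving 145.
Order the wards by care index per hour: Rehab 150 > Maternity 130 > Burn 100 > ER 90 > Ortho 40.
Rehab takes 65 more to reach its cap of 80 ; 80 left.
Only 80 left; Maternity takes them to reach 85.
Total = 90×5 + 40×15 + 150×80 + 130×85 + 100×5 = 24600.

24600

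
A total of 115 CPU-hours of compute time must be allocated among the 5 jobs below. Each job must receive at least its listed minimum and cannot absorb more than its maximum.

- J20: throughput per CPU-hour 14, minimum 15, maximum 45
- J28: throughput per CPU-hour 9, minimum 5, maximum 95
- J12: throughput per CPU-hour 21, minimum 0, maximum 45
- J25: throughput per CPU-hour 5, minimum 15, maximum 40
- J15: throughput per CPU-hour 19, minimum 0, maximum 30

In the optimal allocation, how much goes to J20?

20

Meeting every minimum uses 15+5+0+15+0 = 35 CPU-hours, leaving 80.
Highest throughput per CPU-hour first: J12 21 > J15 19 > J20 14 > J28 9 > J25 5.
J12 takes 45 more to reach its cap of 45 ; 35 left.
J15 takes 30 more to reach its cap of 30 ; 5 left.
J20 has room for 30 more but only 5 remain, so it gets 20.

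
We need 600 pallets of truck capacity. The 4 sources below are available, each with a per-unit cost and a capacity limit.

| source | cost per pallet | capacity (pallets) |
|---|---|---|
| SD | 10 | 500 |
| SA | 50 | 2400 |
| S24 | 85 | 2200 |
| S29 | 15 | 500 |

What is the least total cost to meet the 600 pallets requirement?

Cheapest first:
Take 500 from SD at 10 ; need 100 more.
Take 100 from S29 at 15 to finish.
SA, S24: unused.
Cost = 500×10 + 100×15 = 6500.

6500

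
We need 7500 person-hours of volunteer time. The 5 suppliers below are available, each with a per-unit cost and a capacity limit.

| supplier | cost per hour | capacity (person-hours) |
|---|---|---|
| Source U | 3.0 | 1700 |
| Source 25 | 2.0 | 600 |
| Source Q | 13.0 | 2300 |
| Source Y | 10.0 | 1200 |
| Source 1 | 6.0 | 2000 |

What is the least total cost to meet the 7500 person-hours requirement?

Fill from the cheapest supplier first.
Take 600 from Source 25 at 2.0 → need 6900 more.
Source U (3.0): use full 1700 → 5200 person-hours to go.
Source 1 at 6.0: take all 2000 person-hours → 3200 still needed.
Source Y at 10.0: take all 1200 person-hours → 2000 still needed.
Take 2000 from Source Q at 13.0 to finish.
Cost = 600×2.0 + 1700×3.0 + 2000×6.0 + 1200×10.0 + 2000×13.0 = 56300.

56300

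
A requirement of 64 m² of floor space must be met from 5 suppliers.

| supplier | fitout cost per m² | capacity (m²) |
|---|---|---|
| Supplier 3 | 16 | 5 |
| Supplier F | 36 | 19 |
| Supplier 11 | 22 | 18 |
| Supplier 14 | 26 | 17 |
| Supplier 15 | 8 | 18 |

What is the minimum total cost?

Cheapest first:
Supplier 15 (8): use full 18 ; 46 m² to go.
Supplier 3 (16): use full 5 ; 41 m² to go.
Supplier 11 (22): use full 18 ; 23 m² to go.
Supplier 14 at 26: take all 17 m² ; 6 still needed.
Supplier F at 36: take 6 of its 19 ; requirement met.
Cost = 18×8 + 5×16 + 18×22 + 17×26 + 6×36 = 1278.

1278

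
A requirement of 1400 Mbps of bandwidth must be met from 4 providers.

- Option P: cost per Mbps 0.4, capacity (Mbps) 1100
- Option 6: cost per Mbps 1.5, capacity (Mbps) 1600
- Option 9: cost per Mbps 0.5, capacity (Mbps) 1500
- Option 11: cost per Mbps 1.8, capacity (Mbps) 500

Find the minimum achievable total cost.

590

Use providers in increasing cost order.
Take 1100 from Option P at 0.4 → need 300 more.
Option 9 (0.5): take the remaining 300 → done.
Option 6, Option 11: unused.
Cost = 1100×0.4 + 300×0.5 = 590.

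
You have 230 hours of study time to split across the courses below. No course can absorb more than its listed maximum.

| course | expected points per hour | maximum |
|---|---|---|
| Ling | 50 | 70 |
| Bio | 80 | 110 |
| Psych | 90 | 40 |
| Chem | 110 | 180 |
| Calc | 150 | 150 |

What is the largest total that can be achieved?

31300

Rank by expected points per hour: Calc 150 > Chem 110 > Psych 90 > Bio 80 > Ling 50.
Give Calc 150 to hit its cap of 150 → 80 left.
Chem has room for 180 but only 80 remain, so it gets 80.
Total = 110×80 + 150×150 = 31300.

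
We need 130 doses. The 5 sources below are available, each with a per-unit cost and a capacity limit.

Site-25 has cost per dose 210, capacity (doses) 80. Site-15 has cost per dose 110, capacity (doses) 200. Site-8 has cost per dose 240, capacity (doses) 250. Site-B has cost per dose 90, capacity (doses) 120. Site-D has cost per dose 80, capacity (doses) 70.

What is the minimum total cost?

11000

Cheapest first:
Site-D (80): use full 70 — 60 doses to go.
Take 60 from Site-B at 90 to finish.
Site-15, Site-25, Site-8: unused.
Cost = 70×80 + 60×90 = 11000.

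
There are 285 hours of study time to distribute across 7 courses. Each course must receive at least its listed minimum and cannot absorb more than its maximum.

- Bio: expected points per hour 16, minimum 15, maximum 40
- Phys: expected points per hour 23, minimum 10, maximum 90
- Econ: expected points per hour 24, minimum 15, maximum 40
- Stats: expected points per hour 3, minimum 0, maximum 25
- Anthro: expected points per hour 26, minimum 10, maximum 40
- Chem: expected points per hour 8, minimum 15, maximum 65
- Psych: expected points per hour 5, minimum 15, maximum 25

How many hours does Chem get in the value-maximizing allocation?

60

Meeting every minimum uses 15+10+15+0+10+15+15 = 80 hours, leaving 205.
Rank by expected points per hour: Anthro 26 > Econ 24 > Phys 23 > Bio 16 > Chem 8 > Psych 5 > Stats 3.
Anthro takes 30 more to reach its cap of 40 — 175 left.
Give Econ 25 more to hit its cap of 40 — 150 left.
Give Phys 80 more to hit its cap of 90 — 70 left.
Bio takes 25 more to reach its cap of 40 — 45 left.
Chem has room for 50 more but only 45 remain, so it gets 60.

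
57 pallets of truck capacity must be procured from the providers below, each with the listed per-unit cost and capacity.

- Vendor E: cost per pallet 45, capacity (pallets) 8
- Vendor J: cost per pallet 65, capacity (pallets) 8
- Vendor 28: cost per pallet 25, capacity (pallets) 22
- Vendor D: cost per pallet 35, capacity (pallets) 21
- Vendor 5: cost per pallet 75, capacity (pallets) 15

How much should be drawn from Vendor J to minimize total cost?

Fill from the cheapest provider first.
Vendor 28 at 25: take all 22 pallets — 35 still needed.
Vendor D at 35: take all 21 pallets — 14 still needed.
Vendor E at 45: take all 8 pallets — 6 still needed.
Take 6 from Vendor J at 65 to finish.
Vendor 5: unused.

6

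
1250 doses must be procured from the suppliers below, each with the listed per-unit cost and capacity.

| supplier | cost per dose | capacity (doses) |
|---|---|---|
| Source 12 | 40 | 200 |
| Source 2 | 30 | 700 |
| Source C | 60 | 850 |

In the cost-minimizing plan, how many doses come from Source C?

Cheapest first:
Source 2 (30): use full 700 — 550 doses to go.
Source 12 at 40: take all 200 doses — 350 still needed.
Take 350 from Source C at 60 to finish.

350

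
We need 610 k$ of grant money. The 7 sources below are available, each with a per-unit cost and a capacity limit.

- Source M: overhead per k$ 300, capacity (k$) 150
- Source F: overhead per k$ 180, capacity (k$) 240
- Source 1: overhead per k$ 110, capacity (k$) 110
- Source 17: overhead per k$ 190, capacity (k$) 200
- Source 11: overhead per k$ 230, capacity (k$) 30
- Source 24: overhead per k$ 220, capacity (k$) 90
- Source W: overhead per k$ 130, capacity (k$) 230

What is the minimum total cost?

Use sources in increasing cost order.
Source 1 (110): use full 110 ; 500 k$ to go.
Source W (130): use full 230 ; 270 k$ to go.
Source F at 180: take all 240 k$ ; 30 still needed.
Source 17 at 190: take 30 of its 200 ; requirement met.
Source 24, Source 11, Source M: unused.
Cost = 110×110 + 230×130 + 240×180 + 30×190 = 90900.

90900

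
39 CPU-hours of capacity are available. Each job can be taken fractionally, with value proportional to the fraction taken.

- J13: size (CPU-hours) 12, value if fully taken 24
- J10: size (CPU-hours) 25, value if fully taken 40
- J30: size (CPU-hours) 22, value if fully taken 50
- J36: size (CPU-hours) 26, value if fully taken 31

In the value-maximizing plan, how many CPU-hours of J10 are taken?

5

Best value per unit of size first: J30 50/22≈2.27, J13 24/12≈2, J10 40/25≈1.6, J36 31/26≈1.19.
All 22 CPU-hours of J30 fit (value 50) → 17 remain.
All 12 CPU-hours of J13 fit (value 24) → 5 remain.
5 CPU-hours left: a 5/25 share of J10 gives 40×5/25 = 8.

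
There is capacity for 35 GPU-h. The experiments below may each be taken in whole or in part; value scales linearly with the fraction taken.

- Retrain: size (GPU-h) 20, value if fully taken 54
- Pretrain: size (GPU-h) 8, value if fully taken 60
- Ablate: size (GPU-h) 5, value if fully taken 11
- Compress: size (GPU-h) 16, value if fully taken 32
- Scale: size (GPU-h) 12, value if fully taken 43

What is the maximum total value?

143.5

Rank by value-to-size ratio: Pretrain 60/8≈7.5, Scale 43/12≈3.58, Retrain 54/20≈2.7, Ablate 11/5≈2.2, Compress 32/16≈2.
Take all of Pretrain (8 GPU-h, value 60) → 27 GPU-h left.
All 12 GPU-h of Scale fit (value 43) → 15 remain.
15 GPU-h left: a 15/20 share of Retrain gives 54×15/20 = 40.5.
Total value = 143.5.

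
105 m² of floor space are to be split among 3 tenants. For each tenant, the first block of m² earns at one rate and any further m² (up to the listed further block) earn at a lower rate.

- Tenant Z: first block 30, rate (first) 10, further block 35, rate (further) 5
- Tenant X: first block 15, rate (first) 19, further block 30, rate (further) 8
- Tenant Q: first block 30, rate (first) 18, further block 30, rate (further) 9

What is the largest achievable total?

Order all 6 blocks by rate: Tenant X/tier1 19 > Tenant Q/tier1 18 > Tenant Z/tier1 10 > Tenant Q/tier2 9 > Tenant X/tier2 8 > Tenant Z/tier2 5.
Fill Tenant X tier1 block (15 at 19) — 90 left.
Tenant Q tier1 at 18: fill all 30 — 60 left.
Tenant Z/tier1 (10): +30 — 30 left.
Tenant Q tier2 at 9: fill all 30 — 0 left.
Total = 19×15 + 18×30 + 10×30 + 9×30 = 1395.

1395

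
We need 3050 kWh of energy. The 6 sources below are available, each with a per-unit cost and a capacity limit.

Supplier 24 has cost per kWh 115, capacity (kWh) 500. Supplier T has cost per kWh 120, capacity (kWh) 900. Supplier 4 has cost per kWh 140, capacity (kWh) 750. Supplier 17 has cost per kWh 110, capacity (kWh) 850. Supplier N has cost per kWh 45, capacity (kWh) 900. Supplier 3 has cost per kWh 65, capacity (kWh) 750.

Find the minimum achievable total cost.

246250

Cheapest first:
Supplier N at 45: take all 900 kWh → 2150 still needed.
Supplier 3 at 65: take all 750 kWh → 1400 still needed.
Take 850 from Supplier 17 at 110 → need 550 more.
Supplier 24 (115): use full 500 → 50 kWh to go.
Take 50 from Supplier T at 120 to finish.
Supplier 4: unused.
Cost = 900×45 + 750×65 + 850×110 + 500×115 + 50×120 = 246250.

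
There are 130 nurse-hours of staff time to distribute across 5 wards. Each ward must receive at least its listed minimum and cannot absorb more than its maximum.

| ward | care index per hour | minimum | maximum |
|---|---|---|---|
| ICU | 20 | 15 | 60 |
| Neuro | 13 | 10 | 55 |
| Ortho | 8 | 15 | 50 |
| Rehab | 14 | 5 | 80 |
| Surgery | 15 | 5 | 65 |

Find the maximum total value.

Meeting every minimum uses 15+10+15+5+5 = 50 nurse-hours, leaving 80.
Highest care index per hour first: ICU 20 > Surgery 15 > Rehab 14 > Neuro 13 > Ortho 8.
Give ICU 45 more to hit its cap of 60 → 35 left.
Surgery has room for 60 more but only 35 remain, so it gets 40.
Total = 20×60 + 13×10 + 8×15 + 14×5 + 15×40 = 2120.

2120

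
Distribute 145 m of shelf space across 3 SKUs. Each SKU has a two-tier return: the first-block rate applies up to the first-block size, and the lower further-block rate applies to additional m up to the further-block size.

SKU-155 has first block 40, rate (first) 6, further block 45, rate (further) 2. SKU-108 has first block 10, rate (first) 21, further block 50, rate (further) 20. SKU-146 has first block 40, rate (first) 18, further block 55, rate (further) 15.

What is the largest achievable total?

Rank every tier by rate: SKU-108/tier1 21 > SKU-108/tier2 20 > SKU-146/tier1 18 > SKU-146/tier2 15 > SKU-155/tier1 6 > SKU-155/tier2 2.
SKU-108/tier1 (21): +10 — 135 left.
Fill SKU-108 tier2 block (50 at 20) — 85 left.
SKU-146 tier1 at 18: fill all 40 — 45 left.
SKU-146 tier2 at 15: only 45 left, fill 45.
Total = 21×10 + 20×50 + 18×40 + 15×45 = 2605.

2605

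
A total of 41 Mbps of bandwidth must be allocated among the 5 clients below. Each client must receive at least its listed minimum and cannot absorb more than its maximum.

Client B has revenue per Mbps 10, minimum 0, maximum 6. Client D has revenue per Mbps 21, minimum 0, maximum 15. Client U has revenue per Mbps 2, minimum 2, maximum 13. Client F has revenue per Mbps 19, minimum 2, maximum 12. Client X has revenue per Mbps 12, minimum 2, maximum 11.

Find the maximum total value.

689

Meeting every minimum uses 0+0+2+2+2 = 6 Mbps, leaving 35.
Order the clients by revenue per Mbps: Client D 21 > Client F 19 > Client X 12 > Client B 10 > Client U 2.
Give Client D 15 more to hit its cap of 15 — 20 left.
Client F: +10 to 12 (cap) — 10 left.
Client X: +9 to 11 (cap) — 1 left.
Client B: +1 (room for 6) → 1. Pool exhausted.
Total = 10×1 + 21×15 + 2×2 + 19×12 + 12×11 = 689.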